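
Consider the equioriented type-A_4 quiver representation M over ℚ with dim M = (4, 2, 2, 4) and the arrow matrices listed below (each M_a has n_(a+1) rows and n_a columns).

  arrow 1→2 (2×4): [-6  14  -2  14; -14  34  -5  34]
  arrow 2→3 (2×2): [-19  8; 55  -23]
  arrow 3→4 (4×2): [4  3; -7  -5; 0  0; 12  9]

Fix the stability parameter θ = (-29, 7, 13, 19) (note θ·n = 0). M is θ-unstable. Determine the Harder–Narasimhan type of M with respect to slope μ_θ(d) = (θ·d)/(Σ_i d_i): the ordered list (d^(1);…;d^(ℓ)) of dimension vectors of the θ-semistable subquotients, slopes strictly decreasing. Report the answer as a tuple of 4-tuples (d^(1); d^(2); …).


Barcode: M ≅ I[1,1]^2, I[1,4]^2, I[4,4]^2. HN layers by μ_θ (4 steps, strictly decreasing):
  μ^(1)=19; μ^(2)=13; μ^(3)=7; μ^(4)=-29

((0, 0, 0, 4); (0, 0, 2, 0); (0, 2, 0, 0); (4, 0, 0, 0))


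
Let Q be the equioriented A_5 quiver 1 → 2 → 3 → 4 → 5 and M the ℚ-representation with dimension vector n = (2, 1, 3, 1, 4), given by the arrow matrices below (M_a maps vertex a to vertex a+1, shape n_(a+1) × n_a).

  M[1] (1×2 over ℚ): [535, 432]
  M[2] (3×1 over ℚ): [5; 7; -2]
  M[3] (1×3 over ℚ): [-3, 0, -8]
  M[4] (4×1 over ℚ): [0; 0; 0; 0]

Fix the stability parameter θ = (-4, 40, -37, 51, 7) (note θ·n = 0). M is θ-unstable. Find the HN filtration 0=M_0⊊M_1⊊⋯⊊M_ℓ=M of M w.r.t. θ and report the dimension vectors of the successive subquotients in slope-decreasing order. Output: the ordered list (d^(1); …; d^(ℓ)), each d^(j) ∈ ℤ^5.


Interval decomposition of M: I[1,1], I[1,4], I[3,3]^2, I[5,5]^4.
HN type (ℓ=5): μ^(1)=51; μ^(2)=7; μ^(3)=3/2; μ^(4)=-4; μ^(5)=-37

((0, 0, 0, 1, 0); (0, 0, 0, 0, 4); (0, 1, 1, 0, 0); (2, 0, 0, 0, 0); (0, 0, 2, 0, 0))


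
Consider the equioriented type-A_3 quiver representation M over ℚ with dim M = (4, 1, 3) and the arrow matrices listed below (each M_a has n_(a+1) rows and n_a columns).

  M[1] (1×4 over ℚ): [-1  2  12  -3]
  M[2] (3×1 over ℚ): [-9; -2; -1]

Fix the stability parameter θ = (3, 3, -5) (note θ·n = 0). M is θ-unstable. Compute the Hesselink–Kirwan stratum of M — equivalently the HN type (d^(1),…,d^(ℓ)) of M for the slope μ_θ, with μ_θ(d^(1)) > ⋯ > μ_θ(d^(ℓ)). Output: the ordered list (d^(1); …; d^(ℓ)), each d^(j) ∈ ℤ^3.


Interval decomposition of M: I[1,1]^3, I[1,3], I[3,3]^2.
HN type (ℓ=3): μ^(1)=3; μ^(2)=1/3; μ^(3)=-5

((3, 0, 0); (1, 1, 1); (0, 0, 2))


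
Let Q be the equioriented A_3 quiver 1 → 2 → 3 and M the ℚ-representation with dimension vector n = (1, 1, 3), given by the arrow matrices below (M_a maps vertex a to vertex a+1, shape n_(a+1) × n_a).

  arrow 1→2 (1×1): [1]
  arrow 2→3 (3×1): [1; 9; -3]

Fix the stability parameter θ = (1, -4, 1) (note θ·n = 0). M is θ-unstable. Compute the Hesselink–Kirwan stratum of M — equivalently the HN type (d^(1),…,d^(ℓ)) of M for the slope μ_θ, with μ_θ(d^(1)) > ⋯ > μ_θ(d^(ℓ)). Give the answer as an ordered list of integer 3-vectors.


Interval decomposition of M: I[1,3], I[3,3]^2.
HN type (ℓ=2): μ^(1)=1; μ^(2)=-3/2

((0, 0, 3); (1, 1, 0))


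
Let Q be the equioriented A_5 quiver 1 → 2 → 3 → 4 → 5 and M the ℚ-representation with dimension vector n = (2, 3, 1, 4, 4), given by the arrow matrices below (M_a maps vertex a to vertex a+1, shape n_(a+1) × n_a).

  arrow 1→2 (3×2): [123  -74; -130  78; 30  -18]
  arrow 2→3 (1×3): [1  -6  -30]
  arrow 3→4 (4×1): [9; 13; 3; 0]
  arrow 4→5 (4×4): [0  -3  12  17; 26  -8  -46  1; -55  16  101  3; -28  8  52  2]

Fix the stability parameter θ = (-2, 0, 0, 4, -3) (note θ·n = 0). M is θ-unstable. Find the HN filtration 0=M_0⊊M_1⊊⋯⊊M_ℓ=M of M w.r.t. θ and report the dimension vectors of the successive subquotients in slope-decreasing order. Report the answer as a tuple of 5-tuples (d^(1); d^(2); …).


Via rank(M_{q-1}∘⋯∘M_p): M ≅ I[1,2], I[1,5], I[2,2], I[4,4], I[4,5]^2, I[5,5].
μ_θ-semistable layers: μ^(1)=4; μ^(2)=1/2; μ^(3)=0; μ^(4)=-2; μ^(5)=-3

((0, 0, 0, 1, 0); (0, 0, 0, 3, 3); (0, 3, 1, 0, 0); (2, 0, 0, 0, 0); (0, 0, 0, 0, 1))


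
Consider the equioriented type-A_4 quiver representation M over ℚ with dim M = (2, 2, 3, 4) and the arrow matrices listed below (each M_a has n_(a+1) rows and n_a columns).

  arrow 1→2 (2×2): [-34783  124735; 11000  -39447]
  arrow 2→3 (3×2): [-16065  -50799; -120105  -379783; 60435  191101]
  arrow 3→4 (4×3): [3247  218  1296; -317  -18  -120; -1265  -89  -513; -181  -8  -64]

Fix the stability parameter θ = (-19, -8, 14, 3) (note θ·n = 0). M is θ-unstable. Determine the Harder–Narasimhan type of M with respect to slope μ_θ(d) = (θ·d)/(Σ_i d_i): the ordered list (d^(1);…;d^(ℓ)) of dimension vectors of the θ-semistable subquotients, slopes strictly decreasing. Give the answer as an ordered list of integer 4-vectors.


Interval decomposition of M: I[1,2], I[1,4], I[3,4]^2, I[4,4].
HN type (ℓ=4): μ^(1)=17/2; μ^(2)=3; μ^(3)=-8; μ^(4)=-19

((0, 0, 3, 3); (0, 0, 0, 1); (0, 2, 0, 0); (2, 0, 0, 0))


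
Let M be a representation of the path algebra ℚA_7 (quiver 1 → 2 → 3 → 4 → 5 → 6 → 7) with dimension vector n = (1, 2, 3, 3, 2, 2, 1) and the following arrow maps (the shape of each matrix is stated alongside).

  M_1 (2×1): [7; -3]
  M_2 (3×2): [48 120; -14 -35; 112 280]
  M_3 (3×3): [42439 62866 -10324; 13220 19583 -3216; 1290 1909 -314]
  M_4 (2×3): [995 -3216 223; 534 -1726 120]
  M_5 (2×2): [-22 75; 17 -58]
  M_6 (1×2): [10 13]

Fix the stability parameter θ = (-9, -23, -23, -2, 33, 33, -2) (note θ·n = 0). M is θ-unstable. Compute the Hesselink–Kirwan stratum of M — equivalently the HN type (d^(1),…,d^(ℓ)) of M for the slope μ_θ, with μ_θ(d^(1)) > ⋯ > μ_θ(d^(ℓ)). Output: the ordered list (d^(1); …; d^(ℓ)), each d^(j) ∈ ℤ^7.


Barcode: M ≅ I[1,7], I[2,2], I[3,4], I[3,6]. HN layers by μ_θ (5 steps, strictly decreasing):
  μ^(1)=33; μ^(2)=64/3; μ^(3)=-2; μ^(4)=-55/3; μ^(5)=-23

((0, 0, 0, 0, 1, 1, 0); (0, 0, 0, 0, 1, 1, 1); (0, 0, 0, 3, 0, 0, 0); (1, 1, 1, 0, 0, 0, 0); (0, 1, 2, 0, 0, 0, 0))


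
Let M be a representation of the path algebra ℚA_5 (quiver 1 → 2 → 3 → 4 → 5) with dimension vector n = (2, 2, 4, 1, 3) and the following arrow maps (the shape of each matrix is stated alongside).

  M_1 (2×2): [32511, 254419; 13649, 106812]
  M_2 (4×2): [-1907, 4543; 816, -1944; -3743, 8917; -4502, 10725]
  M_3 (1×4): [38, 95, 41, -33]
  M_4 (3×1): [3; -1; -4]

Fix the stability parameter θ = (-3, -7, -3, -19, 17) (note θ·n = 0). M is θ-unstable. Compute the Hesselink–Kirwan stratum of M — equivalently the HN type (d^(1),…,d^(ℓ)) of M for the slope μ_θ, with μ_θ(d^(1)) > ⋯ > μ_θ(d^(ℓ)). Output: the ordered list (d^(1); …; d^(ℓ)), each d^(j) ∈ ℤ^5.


Barcode: M ≅ I[1,3], I[1,5], I[3,3]^2, I[5,5]^2. HN layers by μ_θ (4 steps, strictly decreasing):
  μ^(1)=17; μ^(2)=-3; μ^(3)=-5; μ^(4)=-8

((0, 0, 0, 0, 3); (0, 0, 3, 0, 0); (1, 1, 0, 0, 0); (1, 1, 1, 1, 0))


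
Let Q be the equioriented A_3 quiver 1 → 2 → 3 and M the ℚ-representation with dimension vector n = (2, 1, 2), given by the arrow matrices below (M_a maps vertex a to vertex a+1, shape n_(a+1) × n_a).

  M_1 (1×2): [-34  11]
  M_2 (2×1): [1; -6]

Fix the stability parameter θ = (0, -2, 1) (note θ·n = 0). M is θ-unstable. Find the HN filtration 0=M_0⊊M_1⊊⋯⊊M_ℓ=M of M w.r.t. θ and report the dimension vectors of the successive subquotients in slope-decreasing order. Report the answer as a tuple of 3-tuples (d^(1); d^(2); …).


Interval decomposition of M: I[1,1], I[1,3], I[3,3].
HN type (ℓ=3): μ^(1)=1; μ^(2)=0; μ^(3)=-1

((0, 0, 2); (1, 0, 0); (1, 1, 0))


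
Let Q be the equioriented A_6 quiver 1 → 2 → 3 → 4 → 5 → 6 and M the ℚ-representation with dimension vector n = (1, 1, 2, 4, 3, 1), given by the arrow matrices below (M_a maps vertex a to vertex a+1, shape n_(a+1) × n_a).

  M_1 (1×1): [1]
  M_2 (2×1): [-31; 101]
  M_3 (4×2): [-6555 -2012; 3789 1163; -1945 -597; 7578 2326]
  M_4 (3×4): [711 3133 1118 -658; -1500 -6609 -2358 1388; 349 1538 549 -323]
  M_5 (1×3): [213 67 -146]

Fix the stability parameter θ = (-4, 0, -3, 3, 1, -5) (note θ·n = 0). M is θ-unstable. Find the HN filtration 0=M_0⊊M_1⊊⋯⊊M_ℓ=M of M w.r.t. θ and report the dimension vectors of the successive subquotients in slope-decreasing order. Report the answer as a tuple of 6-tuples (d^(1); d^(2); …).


Via rank(M_{q-1}∘⋯∘M_p): M ≅ I[1,6], I[3,5], I[4,4], I[4,5].
μ_θ-semistable layers: μ^(1)=3; μ^(2)=2; μ^(3)=-1/3; μ^(4)=-3/2; μ^(5)=-3; μ^(6)=-4

((0, 0, 0, 1, 0, 0); (0, 0, 0, 2, 2, 0); (0, 0, 0, 1, 1, 1); (0, 1, 1, 0, 0, 0); (0, 0, 1, 0, 0, 0); (1, 0, 0, 0, 0, 0))


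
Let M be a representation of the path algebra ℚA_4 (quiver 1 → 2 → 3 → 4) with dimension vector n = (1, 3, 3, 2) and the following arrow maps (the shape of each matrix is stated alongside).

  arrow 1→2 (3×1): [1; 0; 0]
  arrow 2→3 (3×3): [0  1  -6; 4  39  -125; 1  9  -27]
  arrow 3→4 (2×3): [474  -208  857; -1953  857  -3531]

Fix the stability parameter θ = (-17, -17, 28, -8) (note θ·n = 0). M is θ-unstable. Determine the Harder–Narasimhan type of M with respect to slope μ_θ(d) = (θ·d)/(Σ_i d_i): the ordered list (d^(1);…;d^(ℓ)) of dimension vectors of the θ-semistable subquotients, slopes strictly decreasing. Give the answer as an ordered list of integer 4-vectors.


Barcode: M ≅ I[1,4], I[2,3], I[2,4]. HN layers by μ_θ (3 steps, strictly decreasing):
  μ^(1)=28; μ^(2)=10; μ^(3)=-17

((0, 0, 1, 0); (0, 0, 2, 2); (1, 3, 0, 0))


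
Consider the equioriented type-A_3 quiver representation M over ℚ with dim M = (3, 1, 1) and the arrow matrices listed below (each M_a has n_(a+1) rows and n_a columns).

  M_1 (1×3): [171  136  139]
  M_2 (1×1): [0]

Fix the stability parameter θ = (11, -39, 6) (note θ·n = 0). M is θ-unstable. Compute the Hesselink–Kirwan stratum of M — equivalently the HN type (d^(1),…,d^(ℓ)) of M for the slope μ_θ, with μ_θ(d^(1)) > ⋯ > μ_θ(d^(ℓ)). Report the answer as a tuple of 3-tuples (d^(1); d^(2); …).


Barcode: M ≅ I[1,1]^2, I[1,2], I[3,3]. HN layers by μ_θ (3 steps, strictly decreasing):
  μ^(1)=11; μ^(2)=6; μ^(3)=-14

((2, 0, 0); (0, 0, 1); (1, 1, 0))


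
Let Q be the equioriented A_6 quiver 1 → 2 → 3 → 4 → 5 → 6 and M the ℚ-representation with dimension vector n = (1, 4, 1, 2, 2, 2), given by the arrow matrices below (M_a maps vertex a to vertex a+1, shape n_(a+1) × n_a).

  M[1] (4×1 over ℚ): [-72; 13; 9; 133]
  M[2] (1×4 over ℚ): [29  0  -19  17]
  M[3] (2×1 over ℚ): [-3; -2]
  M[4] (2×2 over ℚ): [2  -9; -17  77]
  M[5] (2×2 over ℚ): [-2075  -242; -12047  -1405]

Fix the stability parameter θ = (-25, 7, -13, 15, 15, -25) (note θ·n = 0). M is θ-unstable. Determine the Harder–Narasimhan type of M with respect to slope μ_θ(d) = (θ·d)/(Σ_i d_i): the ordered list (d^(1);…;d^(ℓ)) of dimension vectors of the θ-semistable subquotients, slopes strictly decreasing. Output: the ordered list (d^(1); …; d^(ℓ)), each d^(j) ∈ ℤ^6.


Via rank(M_{q-1}∘⋯∘M_p): M ≅ I[1,6], I[2,2]^3, I[4,6].
μ_θ-semistable layers: μ^(1)=7; μ^(2)=5/3; μ^(3)=-3; μ^(4)=-25

((0, 3, 0, 0, 0, 0); (0, 0, 0, 2, 2, 2); (0, 1, 1, 0, 0, 0); (1, 0, 0, 0, 0, 0))


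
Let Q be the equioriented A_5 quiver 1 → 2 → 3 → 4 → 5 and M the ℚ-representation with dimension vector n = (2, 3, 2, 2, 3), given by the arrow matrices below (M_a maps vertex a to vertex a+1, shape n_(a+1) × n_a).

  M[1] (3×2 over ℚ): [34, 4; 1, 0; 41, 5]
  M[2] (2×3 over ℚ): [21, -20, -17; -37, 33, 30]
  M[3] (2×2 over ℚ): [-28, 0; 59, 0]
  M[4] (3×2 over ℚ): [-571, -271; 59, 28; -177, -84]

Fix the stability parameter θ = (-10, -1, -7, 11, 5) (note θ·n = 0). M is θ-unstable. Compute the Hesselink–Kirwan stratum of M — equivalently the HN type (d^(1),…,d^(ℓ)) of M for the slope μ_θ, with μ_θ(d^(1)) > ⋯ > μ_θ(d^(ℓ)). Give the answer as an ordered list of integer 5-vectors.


Barcode: M ≅ I[1,3], I[1,5], I[2,2], I[4,5], I[5,5]. HN layers by μ_θ (5 steps, strictly decreasing):
  μ^(1)=8; μ^(2)=5; μ^(3)=-1; μ^(4)=-4; μ^(5)=-10

((0, 0, 0, 2, 2); (0, 0, 0, 0, 1); (0, 1, 0, 0, 0); (0, 2, 2, 0, 0); (2, 0, 0, 0, 0))


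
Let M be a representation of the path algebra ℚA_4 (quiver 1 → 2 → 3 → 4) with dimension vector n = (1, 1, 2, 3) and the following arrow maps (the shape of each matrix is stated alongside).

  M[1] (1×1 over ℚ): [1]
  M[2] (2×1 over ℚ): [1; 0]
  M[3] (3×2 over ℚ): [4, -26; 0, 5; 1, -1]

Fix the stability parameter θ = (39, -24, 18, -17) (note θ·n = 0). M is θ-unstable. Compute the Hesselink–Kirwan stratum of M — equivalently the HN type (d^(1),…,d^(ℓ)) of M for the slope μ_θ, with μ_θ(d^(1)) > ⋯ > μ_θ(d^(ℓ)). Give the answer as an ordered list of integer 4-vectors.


Interval decomposition of M: I[1,4], I[3,4], I[4,4].
HN type (ℓ=3): μ^(1)=4; μ^(2)=1/2; μ^(3)=-17

((1, 1, 1, 1); (0, 0, 1, 1); (0, 0, 0, 1))


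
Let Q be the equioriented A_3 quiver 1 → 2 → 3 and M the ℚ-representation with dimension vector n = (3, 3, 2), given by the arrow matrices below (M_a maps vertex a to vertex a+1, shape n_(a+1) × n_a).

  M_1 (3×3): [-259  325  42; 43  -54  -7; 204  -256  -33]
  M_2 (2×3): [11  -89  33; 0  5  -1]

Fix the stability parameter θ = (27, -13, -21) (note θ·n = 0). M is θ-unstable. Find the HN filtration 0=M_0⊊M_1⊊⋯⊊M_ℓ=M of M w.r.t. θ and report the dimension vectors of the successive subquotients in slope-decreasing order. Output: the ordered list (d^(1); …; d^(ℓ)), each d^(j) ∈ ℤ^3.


Via rank(M_{q-1}∘⋯∘M_p): M ≅ I[1,2], I[1,3]^2.
μ_θ-semistable layers: μ^(1)=7; μ^(2)=-7/3

((1, 1, 0); (2, 2, 2))


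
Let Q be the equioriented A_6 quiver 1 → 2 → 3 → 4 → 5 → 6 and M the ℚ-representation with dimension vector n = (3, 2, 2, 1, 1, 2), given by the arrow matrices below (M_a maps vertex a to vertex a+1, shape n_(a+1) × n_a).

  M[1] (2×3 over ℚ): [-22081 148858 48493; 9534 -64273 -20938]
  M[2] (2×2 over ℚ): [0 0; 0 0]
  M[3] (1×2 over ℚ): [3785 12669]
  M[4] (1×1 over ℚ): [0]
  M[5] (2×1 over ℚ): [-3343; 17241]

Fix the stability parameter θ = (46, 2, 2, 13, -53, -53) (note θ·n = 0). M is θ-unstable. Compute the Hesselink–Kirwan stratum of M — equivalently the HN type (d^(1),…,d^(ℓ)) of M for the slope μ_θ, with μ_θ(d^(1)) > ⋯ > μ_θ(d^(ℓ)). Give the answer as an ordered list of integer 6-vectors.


Via rank(M_{q-1}∘⋯∘M_p): M ≅ I[1,1], I[1,2]^2, I[3,3], I[3,4], I[5,6], I[6,6].
μ_θ-semistable layers: μ^(1)=46; μ^(2)=24; μ^(3)=13; μ^(4)=2; μ^(5)=-53

((1, 0, 0, 0, 0, 0); (2, 2, 0, 0, 0, 0); (0, 0, 0, 1, 0, 0); (0, 0, 2, 0, 0, 0); (0, 0, 0, 0, 1, 2))


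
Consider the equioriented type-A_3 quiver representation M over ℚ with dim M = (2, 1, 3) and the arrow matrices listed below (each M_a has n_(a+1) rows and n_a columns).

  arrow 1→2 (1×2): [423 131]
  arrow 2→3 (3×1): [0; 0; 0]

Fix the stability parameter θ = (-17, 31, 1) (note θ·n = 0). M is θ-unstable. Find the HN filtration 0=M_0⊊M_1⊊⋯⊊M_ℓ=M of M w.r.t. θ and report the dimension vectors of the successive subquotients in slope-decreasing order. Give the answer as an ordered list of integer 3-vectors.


Interval decomposition of M: I[1,1], I[1,2], I[3,3]^3.
HN type (ℓ=3): μ^(1)=31; μ^(2)=1; μ^(3)=-17

((0, 1, 0); (0, 0, 3); (2, 0, 0))


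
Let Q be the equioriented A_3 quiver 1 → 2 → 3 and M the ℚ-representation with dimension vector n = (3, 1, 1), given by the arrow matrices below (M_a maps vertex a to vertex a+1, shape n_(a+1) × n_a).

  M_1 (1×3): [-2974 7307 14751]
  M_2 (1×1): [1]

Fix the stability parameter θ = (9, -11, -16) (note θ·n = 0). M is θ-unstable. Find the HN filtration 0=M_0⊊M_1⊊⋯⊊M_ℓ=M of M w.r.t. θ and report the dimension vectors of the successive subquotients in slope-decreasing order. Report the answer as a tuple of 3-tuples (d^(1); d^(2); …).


Interval decomposition of M: I[1,1]^2, I[1,3].
HN type (ℓ=2): μ^(1)=9; μ^(2)=-6

((2, 0, 0); (1, 1, 1))


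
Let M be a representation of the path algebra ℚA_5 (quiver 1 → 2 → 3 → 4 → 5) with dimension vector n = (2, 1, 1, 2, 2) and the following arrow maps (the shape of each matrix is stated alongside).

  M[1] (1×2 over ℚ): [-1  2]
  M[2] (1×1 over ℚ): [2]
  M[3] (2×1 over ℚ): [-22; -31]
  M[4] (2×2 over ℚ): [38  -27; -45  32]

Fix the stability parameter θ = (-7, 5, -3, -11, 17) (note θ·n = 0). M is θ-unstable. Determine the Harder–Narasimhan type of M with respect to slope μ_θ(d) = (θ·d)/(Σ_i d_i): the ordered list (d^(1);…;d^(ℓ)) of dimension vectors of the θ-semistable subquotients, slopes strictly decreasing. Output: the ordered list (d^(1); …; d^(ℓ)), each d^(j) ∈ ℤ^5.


Via rank(M_{q-1}∘⋯∘M_p): M ≅ I[1,1], I[1,5], I[4,5].
μ_θ-semistable layers: μ^(1)=17; μ^(2)=-3; μ^(3)=-7; μ^(4)=-11

((0, 0, 0, 0, 2); (0, 1, 1, 1, 0); (2, 0, 0, 0, 0); (0, 0, 0, 1, 0))


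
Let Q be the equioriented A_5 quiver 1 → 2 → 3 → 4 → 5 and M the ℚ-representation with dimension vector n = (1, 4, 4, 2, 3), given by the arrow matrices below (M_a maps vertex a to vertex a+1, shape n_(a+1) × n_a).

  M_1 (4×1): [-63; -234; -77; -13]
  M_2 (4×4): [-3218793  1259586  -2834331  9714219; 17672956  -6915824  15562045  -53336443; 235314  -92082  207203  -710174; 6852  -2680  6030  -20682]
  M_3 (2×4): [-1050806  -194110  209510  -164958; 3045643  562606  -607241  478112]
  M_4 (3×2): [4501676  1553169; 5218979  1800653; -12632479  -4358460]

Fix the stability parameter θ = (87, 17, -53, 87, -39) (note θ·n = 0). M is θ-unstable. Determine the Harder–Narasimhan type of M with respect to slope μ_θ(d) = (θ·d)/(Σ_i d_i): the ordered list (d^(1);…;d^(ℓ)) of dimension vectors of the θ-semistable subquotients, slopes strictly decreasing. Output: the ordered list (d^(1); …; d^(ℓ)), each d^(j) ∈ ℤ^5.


Interval decomposition of M: I[1,3], I[2,2], I[2,5]^2, I[3,3], I[5,5].
HN type (ℓ=5): μ^(1)=24; μ^(2)=17; μ^(3)=-18; μ^(4)=-39; μ^(5)=-53

((0, 0, 0, 2, 2); (1, 2, 1, 0, 0); (0, 2, 2, 0, 0); (0, 0, 0, 0, 1); (0, 0, 1, 0, 0))


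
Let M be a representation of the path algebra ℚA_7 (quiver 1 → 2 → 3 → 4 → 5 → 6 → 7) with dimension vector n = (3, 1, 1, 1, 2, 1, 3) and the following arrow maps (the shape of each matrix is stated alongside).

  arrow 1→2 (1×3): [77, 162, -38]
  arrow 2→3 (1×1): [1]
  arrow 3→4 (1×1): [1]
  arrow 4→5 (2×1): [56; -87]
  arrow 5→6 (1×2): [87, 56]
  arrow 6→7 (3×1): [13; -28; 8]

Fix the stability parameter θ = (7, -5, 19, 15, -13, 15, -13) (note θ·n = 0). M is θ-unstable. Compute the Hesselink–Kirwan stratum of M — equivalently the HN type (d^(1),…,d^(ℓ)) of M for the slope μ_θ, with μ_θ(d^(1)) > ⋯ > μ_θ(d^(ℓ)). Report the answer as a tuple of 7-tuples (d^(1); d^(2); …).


Barcode: M ≅ I[1,1]^2, I[1,5], I[5,7], I[7,7]^2. HN layers by μ_θ (3 steps, strictly decreasing):
  μ^(1)=7; μ^(2)=1; μ^(3)=-13

((2, 0, 1, 1, 1, 0, 0); (1, 1, 0, 0, 0, 1, 1); (0, 0, 0, 0, 1, 0, 2))


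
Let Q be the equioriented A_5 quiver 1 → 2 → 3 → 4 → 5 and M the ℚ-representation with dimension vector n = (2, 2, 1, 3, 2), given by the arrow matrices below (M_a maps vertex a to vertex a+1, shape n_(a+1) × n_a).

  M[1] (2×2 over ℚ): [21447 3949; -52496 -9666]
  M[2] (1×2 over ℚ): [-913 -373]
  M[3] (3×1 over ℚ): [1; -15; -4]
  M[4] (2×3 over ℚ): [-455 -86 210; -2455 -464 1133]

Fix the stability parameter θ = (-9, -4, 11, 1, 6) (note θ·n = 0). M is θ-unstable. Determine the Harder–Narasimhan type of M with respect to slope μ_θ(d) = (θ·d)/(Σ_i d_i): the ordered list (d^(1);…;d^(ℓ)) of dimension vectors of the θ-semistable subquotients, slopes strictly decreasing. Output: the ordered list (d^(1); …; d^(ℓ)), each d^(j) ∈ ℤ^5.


Via rank(M_{q-1}∘⋯∘M_p): M ≅ I[1,2], I[1,5], I[4,4], I[4,5].
μ_θ-semistable layers: μ^(1)=6; μ^(2)=1; μ^(3)=-4; μ^(4)=-9

((0, 0, 1, 1, 2); (0, 0, 0, 2, 0); (0, 2, 0, 0, 0); (2, 0, 0, 0, 0))


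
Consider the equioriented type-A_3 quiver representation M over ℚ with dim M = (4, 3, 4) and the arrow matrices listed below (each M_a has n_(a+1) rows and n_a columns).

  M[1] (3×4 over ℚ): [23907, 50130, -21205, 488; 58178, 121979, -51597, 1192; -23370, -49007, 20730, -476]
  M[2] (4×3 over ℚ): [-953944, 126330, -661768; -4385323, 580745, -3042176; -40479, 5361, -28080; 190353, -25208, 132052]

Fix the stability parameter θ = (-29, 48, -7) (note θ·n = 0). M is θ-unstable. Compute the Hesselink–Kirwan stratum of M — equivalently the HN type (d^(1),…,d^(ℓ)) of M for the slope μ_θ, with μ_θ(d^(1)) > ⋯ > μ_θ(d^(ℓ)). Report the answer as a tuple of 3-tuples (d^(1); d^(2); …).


Interval decomposition of M: I[1,1], I[1,2], I[1,3]^2, I[3,3]^2.
HN type (ℓ=4): μ^(1)=48; μ^(2)=41/2; μ^(3)=-7; μ^(4)=-29

((0, 1, 0); (0, 2, 2); (0, 0, 2); (4, 0, 0))


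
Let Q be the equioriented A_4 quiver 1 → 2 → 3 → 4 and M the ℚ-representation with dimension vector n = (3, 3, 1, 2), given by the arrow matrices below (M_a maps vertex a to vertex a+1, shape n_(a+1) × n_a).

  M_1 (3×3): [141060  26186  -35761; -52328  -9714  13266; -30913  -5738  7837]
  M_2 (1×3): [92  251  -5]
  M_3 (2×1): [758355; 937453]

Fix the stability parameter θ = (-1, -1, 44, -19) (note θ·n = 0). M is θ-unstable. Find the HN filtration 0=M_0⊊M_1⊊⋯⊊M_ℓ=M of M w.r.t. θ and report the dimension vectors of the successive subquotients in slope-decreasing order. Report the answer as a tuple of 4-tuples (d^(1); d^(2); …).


Interval decomposition of M: I[1,2]^2, I[1,4], I[4,4].
HN type (ℓ=3): μ^(1)=25/2; μ^(2)=-1; μ^(3)=-19

((0, 0, 1, 1); (3, 3, 0, 0); (0, 0, 0, 1))


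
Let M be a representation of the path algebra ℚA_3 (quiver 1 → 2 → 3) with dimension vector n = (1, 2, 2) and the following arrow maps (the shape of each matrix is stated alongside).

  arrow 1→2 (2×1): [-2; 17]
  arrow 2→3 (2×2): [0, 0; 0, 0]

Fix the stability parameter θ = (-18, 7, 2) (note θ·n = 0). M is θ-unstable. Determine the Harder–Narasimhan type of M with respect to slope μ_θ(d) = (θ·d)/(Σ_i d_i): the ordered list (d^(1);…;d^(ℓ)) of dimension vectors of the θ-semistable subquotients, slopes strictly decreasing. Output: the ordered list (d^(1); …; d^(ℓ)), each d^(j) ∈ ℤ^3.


Barcode: M ≅ I[1,2], I[2,2], I[3,3]^2. HN layers by μ_θ (3 steps, strictly decreasing):
  μ^(1)=7; μ^(2)=2; μ^(3)=-18

((0, 2, 0); (0, 0, 2); (1, 0, 0))


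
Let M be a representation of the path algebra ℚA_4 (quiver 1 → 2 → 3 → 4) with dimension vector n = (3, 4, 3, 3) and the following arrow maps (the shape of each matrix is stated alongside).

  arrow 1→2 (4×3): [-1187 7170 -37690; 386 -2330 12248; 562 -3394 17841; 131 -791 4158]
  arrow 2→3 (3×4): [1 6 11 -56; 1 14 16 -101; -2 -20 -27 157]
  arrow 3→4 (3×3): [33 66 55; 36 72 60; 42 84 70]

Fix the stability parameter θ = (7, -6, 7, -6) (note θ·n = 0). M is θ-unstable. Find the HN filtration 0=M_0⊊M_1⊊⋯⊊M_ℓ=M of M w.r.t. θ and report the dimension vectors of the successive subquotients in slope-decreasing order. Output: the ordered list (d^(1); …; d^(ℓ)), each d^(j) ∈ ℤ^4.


Interval decomposition of M: I[1,2], I[1,3], I[1,4], I[2,2], I[3,3], I[4,4]^2.
HN type (ℓ=3): μ^(1)=7; μ^(2)=1/2; μ^(3)=-6

((0, 0, 2, 0); (3, 3, 1, 1); (0, 1, 0, 2))


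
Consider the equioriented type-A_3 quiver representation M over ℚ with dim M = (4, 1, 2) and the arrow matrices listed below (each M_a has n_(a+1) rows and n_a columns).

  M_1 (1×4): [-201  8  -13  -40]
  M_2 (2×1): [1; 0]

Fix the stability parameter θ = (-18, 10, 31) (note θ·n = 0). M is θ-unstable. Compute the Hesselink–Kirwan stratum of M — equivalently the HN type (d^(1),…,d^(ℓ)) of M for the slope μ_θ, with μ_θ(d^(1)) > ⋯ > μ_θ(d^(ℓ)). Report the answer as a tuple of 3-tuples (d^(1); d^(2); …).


Barcode: M ≅ I[1,1]^3, I[1,3], I[3,3]. HN layers by μ_θ (3 steps, strictly decreasing):
  μ^(1)=31; μ^(2)=10; μ^(3)=-18

((0, 0, 2); (0, 1, 0); (4, 0, 0))


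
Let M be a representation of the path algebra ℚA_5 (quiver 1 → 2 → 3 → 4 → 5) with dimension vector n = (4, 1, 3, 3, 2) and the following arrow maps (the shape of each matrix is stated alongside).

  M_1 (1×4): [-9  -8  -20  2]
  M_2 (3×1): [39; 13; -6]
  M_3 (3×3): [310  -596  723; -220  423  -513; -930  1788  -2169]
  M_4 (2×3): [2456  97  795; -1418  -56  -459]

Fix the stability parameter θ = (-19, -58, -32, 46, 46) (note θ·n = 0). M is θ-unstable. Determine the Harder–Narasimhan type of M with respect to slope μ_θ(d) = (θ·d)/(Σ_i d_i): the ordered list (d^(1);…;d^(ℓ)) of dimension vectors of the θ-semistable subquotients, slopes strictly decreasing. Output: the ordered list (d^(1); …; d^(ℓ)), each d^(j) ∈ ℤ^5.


Barcode: M ≅ I[1,1]^3, I[1,5], I[3,3], I[3,5], I[4,4]. HN layers by μ_θ (4 steps, strictly decreasing):
  μ^(1)=46; μ^(2)=-19; μ^(3)=-32; μ^(4)=-77/2

((0, 0, 0, 3, 2); (3, 0, 0, 0, 0); (0, 0, 3, 0, 0); (1, 1, 0, 0, 0))


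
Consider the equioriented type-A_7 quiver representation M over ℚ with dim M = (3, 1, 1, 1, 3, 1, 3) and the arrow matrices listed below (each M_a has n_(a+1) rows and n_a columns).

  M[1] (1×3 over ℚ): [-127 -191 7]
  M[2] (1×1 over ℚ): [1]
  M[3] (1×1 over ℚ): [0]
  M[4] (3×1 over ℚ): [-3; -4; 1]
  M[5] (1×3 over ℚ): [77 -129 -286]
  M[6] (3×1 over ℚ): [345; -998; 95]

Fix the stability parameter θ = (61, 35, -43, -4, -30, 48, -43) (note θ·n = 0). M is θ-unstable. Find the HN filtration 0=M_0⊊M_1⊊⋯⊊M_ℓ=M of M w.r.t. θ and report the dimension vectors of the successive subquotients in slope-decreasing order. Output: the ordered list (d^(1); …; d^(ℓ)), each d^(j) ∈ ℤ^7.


Barcode: M ≅ I[1,1]^2, I[1,3], I[4,7], I[5,5]^2, I[7,7]^2. HN layers by μ_θ (6 steps, strictly decreasing):
  μ^(1)=61; μ^(2)=53/3; μ^(3)=5/2; μ^(4)=-17; μ^(5)=-30; μ^(6)=-43

((2, 0, 0, 0, 0, 0, 0); (1, 1, 1, 0, 0, 0, 0); (0, 0, 0, 0, 0, 1, 1); (0, 0, 0, 1, 1, 0, 0); (0, 0, 0, 0, 2, 0, 0); (0, 0, 0, 0, 0, 0, 2))


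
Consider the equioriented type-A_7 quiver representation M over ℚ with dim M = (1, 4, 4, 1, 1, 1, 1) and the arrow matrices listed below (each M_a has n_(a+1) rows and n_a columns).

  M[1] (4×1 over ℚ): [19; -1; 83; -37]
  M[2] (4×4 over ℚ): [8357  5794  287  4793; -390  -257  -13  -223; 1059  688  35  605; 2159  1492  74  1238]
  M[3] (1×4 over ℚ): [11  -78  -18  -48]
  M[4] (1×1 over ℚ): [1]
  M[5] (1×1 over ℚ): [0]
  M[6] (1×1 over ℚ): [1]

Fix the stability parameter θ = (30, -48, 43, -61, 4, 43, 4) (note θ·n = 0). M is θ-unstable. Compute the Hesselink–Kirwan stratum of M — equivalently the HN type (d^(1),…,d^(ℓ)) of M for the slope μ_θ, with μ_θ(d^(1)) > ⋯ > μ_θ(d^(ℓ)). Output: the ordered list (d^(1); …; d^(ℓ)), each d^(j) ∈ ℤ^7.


Barcode: M ≅ I[1,5], I[2,2], I[2,3]^2, I[3,3], I[6,7]. HN layers by μ_θ (5 steps, strictly decreasing):
  μ^(1)=43; μ^(2)=47/2; μ^(3)=4; μ^(4)=-9; μ^(5)=-48

((0, 0, 3, 0, 0, 0, 0); (0, 0, 0, 0, 0, 1, 1); (0, 0, 0, 0, 1, 0, 0); (1, 1, 1, 1, 0, 0, 0); (0, 3, 0, 0, 0, 0, 0))


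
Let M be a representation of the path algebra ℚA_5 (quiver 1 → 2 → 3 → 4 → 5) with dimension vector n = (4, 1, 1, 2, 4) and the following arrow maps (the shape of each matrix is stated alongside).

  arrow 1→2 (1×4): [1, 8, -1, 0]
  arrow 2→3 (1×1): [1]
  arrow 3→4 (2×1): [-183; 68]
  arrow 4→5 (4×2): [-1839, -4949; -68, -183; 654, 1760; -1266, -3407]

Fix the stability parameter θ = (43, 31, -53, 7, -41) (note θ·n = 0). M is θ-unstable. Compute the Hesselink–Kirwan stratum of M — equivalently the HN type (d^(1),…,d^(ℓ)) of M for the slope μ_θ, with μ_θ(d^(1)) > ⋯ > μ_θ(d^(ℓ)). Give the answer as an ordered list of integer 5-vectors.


Interval decomposition of M: I[1,1]^3, I[1,5], I[4,5], I[5,5]^2.
HN type (ℓ=4): μ^(1)=43; μ^(2)=-13/5; μ^(3)=-17; μ^(4)=-41

((3, 0, 0, 0, 0); (1, 1, 1, 1, 1); (0, 0, 0, 1, 1); (0, 0, 0, 0, 2))


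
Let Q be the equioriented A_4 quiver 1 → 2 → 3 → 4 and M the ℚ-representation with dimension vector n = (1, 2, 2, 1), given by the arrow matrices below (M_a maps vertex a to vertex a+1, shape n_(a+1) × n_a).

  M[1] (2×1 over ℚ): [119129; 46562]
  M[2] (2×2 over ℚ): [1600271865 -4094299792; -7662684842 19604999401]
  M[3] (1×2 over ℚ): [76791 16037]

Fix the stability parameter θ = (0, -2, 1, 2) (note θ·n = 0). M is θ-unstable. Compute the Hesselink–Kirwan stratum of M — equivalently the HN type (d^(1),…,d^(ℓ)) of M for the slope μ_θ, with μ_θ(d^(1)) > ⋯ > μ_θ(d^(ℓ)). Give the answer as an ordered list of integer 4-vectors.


Interval decomposition of M: I[1,4], I[2,3].
HN type (ℓ=4): μ^(1)=2; μ^(2)=1; μ^(3)=-1; μ^(4)=-2

((0, 0, 0, 1); (0, 0, 2, 0); (1, 1, 0, 0); (0, 1, 0, 0))


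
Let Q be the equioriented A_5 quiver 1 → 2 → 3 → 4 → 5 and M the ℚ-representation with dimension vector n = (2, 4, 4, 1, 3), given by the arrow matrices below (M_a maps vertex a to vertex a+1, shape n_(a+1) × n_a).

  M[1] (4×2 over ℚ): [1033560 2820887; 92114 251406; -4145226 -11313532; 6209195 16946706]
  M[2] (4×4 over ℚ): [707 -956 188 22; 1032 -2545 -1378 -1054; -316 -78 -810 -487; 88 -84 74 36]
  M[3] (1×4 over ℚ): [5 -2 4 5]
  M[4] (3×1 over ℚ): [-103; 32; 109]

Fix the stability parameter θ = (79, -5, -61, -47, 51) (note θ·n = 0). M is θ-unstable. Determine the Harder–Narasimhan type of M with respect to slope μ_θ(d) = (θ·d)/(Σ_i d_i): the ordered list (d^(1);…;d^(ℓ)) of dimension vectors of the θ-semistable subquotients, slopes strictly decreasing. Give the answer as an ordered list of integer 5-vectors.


Barcode: M ≅ I[1,3], I[1,5], I[2,3]^2, I[5,5]^2. HN layers by μ_θ (4 steps, strictly decreasing):
  μ^(1)=51; μ^(2)=13/3; μ^(3)=-17/2; μ^(4)=-33

((0, 0, 0, 0, 3); (1, 1, 1, 0, 0); (1, 1, 1, 1, 0); (0, 2, 2, 0, 0))


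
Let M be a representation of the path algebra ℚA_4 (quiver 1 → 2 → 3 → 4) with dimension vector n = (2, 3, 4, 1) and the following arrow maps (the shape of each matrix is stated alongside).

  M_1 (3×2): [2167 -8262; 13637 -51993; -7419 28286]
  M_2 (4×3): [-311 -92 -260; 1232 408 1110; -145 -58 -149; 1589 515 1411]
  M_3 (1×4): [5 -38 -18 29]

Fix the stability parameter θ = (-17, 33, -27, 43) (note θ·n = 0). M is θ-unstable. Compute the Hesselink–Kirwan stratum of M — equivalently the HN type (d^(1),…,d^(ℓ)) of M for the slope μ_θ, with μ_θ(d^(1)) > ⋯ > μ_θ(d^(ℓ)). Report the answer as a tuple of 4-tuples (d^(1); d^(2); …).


Via rank(M_{q-1}∘⋯∘M_p): M ≅ I[1,3], I[1,4], I[2,3], I[3,3].
μ_θ-semistable layers: μ^(1)=43; μ^(2)=3; μ^(3)=-17; μ^(4)=-27

((0, 0, 0, 1); (0, 3, 3, 0); (2, 0, 0, 0); (0, 0, 1, 0))


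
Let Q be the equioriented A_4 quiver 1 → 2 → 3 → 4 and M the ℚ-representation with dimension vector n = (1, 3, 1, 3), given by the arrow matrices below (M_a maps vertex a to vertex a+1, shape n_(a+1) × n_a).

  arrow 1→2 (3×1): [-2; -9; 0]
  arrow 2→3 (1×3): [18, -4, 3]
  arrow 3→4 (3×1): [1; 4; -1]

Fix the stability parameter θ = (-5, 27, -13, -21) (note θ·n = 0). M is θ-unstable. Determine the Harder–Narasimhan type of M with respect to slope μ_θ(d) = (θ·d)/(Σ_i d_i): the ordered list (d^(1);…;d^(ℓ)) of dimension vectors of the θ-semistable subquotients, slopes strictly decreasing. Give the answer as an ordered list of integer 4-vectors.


Interval decomposition of M: I[1,2], I[2,2], I[2,4], I[4,4]^2.
HN type (ℓ=4): μ^(1)=27; μ^(2)=-7/3; μ^(3)=-5; μ^(4)=-21

((0, 2, 0, 0); (0, 1, 1, 1); (1, 0, 0, 0); (0, 0, 0, 2))


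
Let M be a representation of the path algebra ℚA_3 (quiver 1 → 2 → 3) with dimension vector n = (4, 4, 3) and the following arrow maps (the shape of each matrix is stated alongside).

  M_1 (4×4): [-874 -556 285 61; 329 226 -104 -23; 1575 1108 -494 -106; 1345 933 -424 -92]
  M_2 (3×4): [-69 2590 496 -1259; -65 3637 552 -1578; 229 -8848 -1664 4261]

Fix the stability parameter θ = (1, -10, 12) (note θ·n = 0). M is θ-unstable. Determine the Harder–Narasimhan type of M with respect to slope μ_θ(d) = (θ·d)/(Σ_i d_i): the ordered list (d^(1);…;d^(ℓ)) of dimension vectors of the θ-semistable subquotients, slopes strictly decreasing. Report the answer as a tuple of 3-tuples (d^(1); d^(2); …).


Interval decomposition of M: I[1,2]^2, I[1,3]^2, I[3,3].
HN type (ℓ=2): μ^(1)=12; μ^(2)=-9/2

((0, 0, 3); (4, 4, 0))


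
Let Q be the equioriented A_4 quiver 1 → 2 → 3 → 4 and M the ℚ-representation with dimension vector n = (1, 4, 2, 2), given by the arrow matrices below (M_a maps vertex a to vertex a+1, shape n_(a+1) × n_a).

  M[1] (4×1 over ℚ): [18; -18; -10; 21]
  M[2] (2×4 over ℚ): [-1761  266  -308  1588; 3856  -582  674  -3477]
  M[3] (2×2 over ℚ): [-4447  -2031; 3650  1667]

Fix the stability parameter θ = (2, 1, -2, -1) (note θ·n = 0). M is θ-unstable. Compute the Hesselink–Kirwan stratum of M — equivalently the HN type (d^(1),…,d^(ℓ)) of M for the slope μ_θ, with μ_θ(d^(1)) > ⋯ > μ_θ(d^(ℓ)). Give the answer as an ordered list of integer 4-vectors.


Interval decomposition of M: I[1,4], I[2,2]^2, I[2,4].
HN type (ℓ=3): μ^(1)=1; μ^(2)=0; μ^(3)=-2/3

((0, 2, 0, 0); (1, 1, 1, 1); (0, 1, 1, 1))


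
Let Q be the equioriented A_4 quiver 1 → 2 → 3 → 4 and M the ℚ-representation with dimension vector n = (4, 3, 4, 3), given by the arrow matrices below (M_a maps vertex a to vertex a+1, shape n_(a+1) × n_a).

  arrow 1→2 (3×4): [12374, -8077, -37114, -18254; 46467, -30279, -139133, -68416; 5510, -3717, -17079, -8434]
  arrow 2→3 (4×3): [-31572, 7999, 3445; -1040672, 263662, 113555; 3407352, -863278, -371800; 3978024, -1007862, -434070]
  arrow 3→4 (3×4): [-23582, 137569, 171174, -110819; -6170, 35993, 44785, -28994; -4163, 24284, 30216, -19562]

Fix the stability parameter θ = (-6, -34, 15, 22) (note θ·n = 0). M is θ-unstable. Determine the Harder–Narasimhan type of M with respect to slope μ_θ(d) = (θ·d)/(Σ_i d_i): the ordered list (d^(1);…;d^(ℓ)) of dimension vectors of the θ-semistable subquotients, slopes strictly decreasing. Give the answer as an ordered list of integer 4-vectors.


Barcode: M ≅ I[1,1], I[1,2], I[1,4]^2, I[3,3], I[3,4]. HN layers by μ_θ (4 steps, strictly decreasing):
  μ^(1)=22; μ^(2)=15; μ^(3)=-6; μ^(4)=-20

((0, 0, 0, 3); (0, 0, 4, 0); (1, 0, 0, 0); (3, 3, 0, 0))


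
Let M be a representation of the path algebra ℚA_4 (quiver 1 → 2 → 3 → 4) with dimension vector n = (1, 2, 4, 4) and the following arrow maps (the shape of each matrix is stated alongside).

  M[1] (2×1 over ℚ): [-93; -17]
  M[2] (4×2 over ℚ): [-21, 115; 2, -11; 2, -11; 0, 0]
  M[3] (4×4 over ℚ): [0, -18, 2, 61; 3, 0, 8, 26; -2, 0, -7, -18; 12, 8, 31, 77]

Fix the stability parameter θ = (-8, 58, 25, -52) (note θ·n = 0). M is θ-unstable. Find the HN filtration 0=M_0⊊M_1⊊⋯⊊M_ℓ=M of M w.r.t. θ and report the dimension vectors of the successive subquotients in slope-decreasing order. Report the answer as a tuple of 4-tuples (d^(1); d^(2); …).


Interval decomposition of M: I[1,4], I[2,4], I[3,4]^2.
HN type (ℓ=3): μ^(1)=31/3; μ^(2)=-8; μ^(3)=-27/2

((0, 2, 2, 2); (1, 0, 0, 0); (0, 0, 2, 2))


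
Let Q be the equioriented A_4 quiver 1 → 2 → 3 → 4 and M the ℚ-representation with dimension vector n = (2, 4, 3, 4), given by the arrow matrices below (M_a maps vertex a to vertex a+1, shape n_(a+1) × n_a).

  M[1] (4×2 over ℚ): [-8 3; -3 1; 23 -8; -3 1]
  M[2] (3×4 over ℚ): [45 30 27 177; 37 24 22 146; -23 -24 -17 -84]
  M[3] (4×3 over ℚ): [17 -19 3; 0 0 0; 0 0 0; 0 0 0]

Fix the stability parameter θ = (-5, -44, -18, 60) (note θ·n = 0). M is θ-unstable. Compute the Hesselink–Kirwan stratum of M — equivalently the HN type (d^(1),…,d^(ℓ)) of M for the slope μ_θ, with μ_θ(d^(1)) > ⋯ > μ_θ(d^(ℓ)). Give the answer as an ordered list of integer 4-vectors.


Via rank(M_{q-1}∘⋯∘M_p): M ≅ I[1,3], I[1,4], I[2,2], I[2,3], I[4,4]^3.
μ_θ-semistable layers: μ^(1)=60; μ^(2)=-18; μ^(3)=-49/2; μ^(4)=-44

((0, 0, 0, 4); (0, 0, 3, 0); (2, 2, 0, 0); (0, 2, 0, 0))


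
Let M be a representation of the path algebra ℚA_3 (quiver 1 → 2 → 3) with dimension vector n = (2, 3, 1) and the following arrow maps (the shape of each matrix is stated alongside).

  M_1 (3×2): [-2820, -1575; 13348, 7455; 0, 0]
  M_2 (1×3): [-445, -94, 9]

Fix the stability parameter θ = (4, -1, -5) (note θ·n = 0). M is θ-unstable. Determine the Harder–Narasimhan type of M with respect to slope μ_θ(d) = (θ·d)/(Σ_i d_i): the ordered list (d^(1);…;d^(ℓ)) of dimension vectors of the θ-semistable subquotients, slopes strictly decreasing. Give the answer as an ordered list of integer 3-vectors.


Barcode: M ≅ I[1,1], I[1,3], I[2,2]^2. HN layers by μ_θ (3 steps, strictly decreasing):
  μ^(1)=4; μ^(2)=-2/3; μ^(3)=-1

((1, 0, 0); (1, 1, 1); (0, 2, 0))


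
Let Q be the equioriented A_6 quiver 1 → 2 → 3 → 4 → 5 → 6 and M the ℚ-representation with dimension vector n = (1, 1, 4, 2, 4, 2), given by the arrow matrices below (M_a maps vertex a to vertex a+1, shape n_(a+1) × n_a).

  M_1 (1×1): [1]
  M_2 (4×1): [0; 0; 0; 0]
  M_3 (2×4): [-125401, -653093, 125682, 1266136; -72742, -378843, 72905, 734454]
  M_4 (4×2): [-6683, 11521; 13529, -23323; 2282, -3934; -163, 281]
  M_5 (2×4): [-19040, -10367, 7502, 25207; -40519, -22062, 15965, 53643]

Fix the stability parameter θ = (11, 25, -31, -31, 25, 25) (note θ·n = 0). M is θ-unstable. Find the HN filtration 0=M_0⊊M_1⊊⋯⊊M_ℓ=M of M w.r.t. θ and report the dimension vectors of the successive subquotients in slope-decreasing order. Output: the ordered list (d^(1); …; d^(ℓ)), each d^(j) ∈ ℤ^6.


Via rank(M_{q-1}∘⋯∘M_p): M ≅ I[1,2], I[3,3]^2, I[3,4], I[3,5], I[5,5], I[5,6]^2.
μ_θ-semistable layers: μ^(1)=25; μ^(2)=11; μ^(3)=-31

((0, 1, 0, 0, 4, 2); (1, 0, 0, 0, 0, 0); (0, 0, 4, 2, 0, 0))


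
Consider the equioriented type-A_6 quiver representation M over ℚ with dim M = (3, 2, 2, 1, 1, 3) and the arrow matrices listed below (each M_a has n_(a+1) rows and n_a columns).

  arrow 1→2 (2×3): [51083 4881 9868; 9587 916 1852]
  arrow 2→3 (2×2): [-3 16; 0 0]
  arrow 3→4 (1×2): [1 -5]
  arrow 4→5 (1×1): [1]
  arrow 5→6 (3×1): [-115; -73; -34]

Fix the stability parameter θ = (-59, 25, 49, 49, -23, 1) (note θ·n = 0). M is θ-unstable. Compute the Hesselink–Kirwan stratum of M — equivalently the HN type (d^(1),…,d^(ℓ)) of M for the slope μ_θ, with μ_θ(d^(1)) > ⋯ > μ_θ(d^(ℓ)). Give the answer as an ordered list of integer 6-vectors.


Barcode: M ≅ I[1,1], I[1,2], I[1,6], I[3,3], I[6,6]^2. HN layers by μ_θ (5 steps, strictly decreasing):
  μ^(1)=49; μ^(2)=25; μ^(3)=101/5; μ^(4)=1; μ^(5)=-59

((0, 0, 1, 0, 0, 0); (0, 1, 0, 0, 0, 0); (0, 1, 1, 1, 1, 1); (0, 0, 0, 0, 0, 2); (3, 0, 0, 0, 0, 0))


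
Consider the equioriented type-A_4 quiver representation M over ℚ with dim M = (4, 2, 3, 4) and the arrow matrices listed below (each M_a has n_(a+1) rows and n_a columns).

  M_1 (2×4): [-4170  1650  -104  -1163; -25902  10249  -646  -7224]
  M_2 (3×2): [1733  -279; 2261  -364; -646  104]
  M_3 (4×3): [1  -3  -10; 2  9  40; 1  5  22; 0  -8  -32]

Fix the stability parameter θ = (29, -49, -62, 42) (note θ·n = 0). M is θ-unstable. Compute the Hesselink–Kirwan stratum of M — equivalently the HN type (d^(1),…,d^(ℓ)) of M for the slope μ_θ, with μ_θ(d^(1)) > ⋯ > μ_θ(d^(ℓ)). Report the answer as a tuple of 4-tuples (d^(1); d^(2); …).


Barcode: M ≅ I[1,1]^2, I[1,4]^2, I[3,3], I[4,4]^2. HN layers by μ_θ (4 steps, strictly decreasing):
  μ^(1)=42; μ^(2)=29; μ^(3)=-82/3; μ^(4)=-62

((0, 0, 0, 4); (2, 0, 0, 0); (2, 2, 2, 0); (0, 0, 1, 0))
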